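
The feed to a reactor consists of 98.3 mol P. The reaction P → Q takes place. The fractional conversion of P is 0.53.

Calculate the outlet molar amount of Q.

52.1 mol

P reacted = 0.53 × 98.3 = 52.1 mol; ν_P = −1, so ξ = 52.1/1 = 52.1 mol.
Outlet amounts (n = n₀ + ν ξ):
  P: 98.3 − 1(52.1) = 46.2
  Q: 0 + 1(52.1) = 52.1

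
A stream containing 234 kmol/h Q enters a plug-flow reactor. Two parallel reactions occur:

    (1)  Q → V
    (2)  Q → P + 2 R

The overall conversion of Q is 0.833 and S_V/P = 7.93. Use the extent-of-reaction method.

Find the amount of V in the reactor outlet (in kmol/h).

Conversion of Q: Q consumed = 0.833 × 234 = 194.9 kmol/h = 1ξ₁ + 1ξ₂.
Selectivity: 1ξ₁ / (1ξ₂) = 7.93 → ξ₁ = 7.93 ξ₂.
Substitute: (1·7.93 + 1) ξ₂ = 194.9 → ξ₂ = 21.83 kmol/h, ξ₁ = 173.1 kmol/h.
Outlet amounts (n = n₀ + Σ ν·ξ):
  Q: 234 − 1(173.1) − 1(21.83) = 39.08
  V: 0 + 1(173.1) = 173.1
  P: 0 + 1(21.83) = 21.83
  R: 0 + 2(21.83) = 43.66

173 kmol/h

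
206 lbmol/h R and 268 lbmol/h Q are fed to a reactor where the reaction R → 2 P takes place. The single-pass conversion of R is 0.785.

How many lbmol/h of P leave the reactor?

323 lbmol/h

R reacted = 0.785 × 206 = 161.7 lbmol/h; ν_R = −1, so ξ = 161.7/1 = 161.7 lbmol/h.
Outlet amounts (n = n₀ + ν ξ):
  R: 206 − 1(161.7) = 44.29
  P: 0 + 2(161.7) = 323.4
  Q: 268 (inert)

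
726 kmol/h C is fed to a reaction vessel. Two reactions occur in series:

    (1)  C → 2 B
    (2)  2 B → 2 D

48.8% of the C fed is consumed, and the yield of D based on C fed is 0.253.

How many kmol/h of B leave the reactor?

525 kmol/h

Conversion of C: C consumed = 1ξ₁ = 0.488 × 726 → ξ₁ = 354.3 kmol/h.
Yield of D: 2ξ₂ / 726 = 0.253 → ξ₂ = 91.84 kmol/h.
Outlet amounts (n = n₀ + Σ ν·ξ):
  C: 726 − 1(354.3) = 371.7
  B: 0 + 2(354.3) − 2(91.84) = 524.9
  D: 0 + 2(91.84) = 183.7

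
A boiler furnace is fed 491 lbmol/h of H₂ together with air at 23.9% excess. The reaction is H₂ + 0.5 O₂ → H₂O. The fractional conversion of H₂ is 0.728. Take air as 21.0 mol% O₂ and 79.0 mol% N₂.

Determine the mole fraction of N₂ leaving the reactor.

0.65

Stoichiometric O₂ = 0.5 × 491 = 245.5 lbmol/h; O₂ fed = 245.5 × 1.239 = 304.2 lbmol/h.
N₂ fed = 304.2 × 79/21 = 1144 lbmol/h.
Fuel reacted = 0.728 × 491 → ξ = 357.4 lbmol/h.
Outlet (n = n₀ + ν ξ):
  H₂: 491 − 1(357.4) = 133.6
  O₂: 304.2 − 0.5(357.4) = 125.5
  N₂: 1144 (inert)
  H₂O: 0 + 1(357.4) = 357.4
Total out = 1761 lbmol/h; y_N₂ = 1144 / 1761 = 0.6499.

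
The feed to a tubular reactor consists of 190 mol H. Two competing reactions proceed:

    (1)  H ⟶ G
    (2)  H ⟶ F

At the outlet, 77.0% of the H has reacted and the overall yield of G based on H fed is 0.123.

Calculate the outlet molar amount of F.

Yield of G: 1ξ₁ / 190 = 0.123 → ξ₁ = 23.37 mol.
Conversion of H: 1ξ₁ + 1ξ₂ = 0.77 × 190 = 146.3 → ξ₂ = 122.9 mol.
Outlet amounts (n = n₀ + Σ ν·ξ):
  H: 190 − 1(23.37) − 1(122.9) = 43.7
  G: 0 + 1(23.37) = 23.37
  F: 0 + 1(122.9) = 122.9

123 mol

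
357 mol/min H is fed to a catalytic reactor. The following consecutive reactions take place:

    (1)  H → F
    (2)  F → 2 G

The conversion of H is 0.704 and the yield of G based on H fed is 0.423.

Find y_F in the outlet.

0.407

Conversion of H: H consumed = 1ξ₁ = 0.704 × 357 → ξ₁ = 251.3 mol/min.
Yield of G: 2ξ₂ / 357 = 0.423 → ξ₂ = 75.51 mol/min.
Outlet amounts (n = n₀ + Σ ν·ξ):
  H: 357 − 1(251.3) = 105.7
  F: 0 + 1(251.3) − 1(75.51) = 175.8
  G: 0 + 2(75.51) = 151
Total out = 432.5 mol/min; y_F = 175.8 / 432.5 = 0.4065.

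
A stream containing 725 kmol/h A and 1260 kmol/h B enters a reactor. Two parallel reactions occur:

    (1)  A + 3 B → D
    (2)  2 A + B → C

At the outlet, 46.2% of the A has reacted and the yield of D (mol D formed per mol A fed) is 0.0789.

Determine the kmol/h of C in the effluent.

Yield of D: 1ξ₁ / 725 = 0.0789 → ξ₁ = 57.2 kmol/h.
Conversion of A: 1ξ₁ + 2ξ₂ = 0.462 × 725 = 334.9 → ξ₂ = 138.9 kmol/h.
Outlet amounts (n = n₀ + Σ ν·ξ):
  A: 725 − 1(57.2) − 2(138.9) = 390.1
  B: 1260 − 3(57.2) − 1(138.9) = 949.5
  D: 0 + 1(57.2) = 57.2
  C: 0 + 1(138.9) = 138.9

139 kmol/h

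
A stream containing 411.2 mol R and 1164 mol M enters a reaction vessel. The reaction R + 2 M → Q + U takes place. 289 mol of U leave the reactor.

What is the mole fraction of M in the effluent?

For U: n = n₀ + 1ξ → 289 = 0 + 1ξ, giving ξ = 289 mol.
Outlet amounts (n = n₀ + ν ξ):
  R: 411.2 − 1(289) = 122.2
  M: 1164 − 2(289) = 586
  Q: 0 + 1(289) = 289
  U: 0 + 1(289) = 289
Total out = 1286 mol; y_M = 586 / 1286 = 0.4556.

0.456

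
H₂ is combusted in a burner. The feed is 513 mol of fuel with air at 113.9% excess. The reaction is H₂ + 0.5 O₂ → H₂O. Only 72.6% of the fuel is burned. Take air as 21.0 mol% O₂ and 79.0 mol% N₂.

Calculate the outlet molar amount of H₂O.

372 mol

Stoichiometric O₂ = 0.5 × 513 = 256.5 mol; O₂ fed = 256.5 × 2.139 = 548.7 mol.
N₂ fed = 548.7 × 79/21 = 2064 mol.
Fuel reacted = 0.726 × 513 → ξ = 372.4 mol.
Outlet (n = n₀ + ν ξ):
  H₂: 513 − 1(372.4) = 140.6
  O₂: 548.7 − 0.5(372.4) = 362.4
  N₂: 2064 (inert)
  H₂O: 0 + 1(372.4) = 372.4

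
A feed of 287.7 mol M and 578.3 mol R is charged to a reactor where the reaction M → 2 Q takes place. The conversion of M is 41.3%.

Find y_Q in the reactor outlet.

M reacted = 0.413 × 287.7 = 118.8 mol; ν_M = −1, so ξ = 118.8/1 = 118.8 mol.
Outlet amounts (n = n₀ + ν ξ):
  M: 287.7 − 1(118.8) = 168.9
  Q: 0 + 2(118.8) = 237.6
  R: 578.3 (inert)
Total out = 984.8 mol; y_Q = 237.6 / 984.8 = 0.2413.

0.241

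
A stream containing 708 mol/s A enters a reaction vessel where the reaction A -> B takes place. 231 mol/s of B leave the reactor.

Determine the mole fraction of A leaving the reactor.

For B: n = n₀ + 1ξ → 231 = 0 + 1ξ, giving ξ = 231 mol/s.
Outlet amounts (n = n₀ + ν ξ):
  A: 708 − 1(231) = 477
  B: 0 + 1(231) = 231
Total out = 708 mol/s; y_A = 477 / 708 = 0.6737.

0.674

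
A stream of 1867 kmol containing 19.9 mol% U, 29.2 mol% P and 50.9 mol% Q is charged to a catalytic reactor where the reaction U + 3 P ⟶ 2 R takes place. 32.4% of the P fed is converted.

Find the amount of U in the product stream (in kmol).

313 kmol

P reacted = 0.324 × 545.2 = 176.6 kmol; ν_P = −3, so ξ = 176.6/3 = 58.88 kmol.
Outlet amounts (n = n₀ + ν ξ):
  U: 371.5 − 1(58.88) = 312.7
  P: 545.2 − 3(58.88) = 368.5
  R: 0 + 2(58.88) = 117.8
  Q: 950.3 (inert)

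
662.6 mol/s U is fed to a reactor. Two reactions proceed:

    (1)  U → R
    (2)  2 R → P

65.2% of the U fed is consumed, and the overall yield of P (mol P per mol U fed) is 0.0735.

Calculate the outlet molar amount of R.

Conversion of U: U consumed = 1ξ₁ = 0.652 × 662.6 → ξ₁ = 432 mol/s.
Yield of P: 1ξ₂ / 662.6 = 0.0735 → ξ₂ = 48.7 mol/s.
Outlet amounts (n = n₀ + Σ ν·ξ):
  U: 662.6 − 1(432) = 230.6
  R: 0 + 1(432) − 2(48.7) = 334.6
  P: 0 + 1(48.7) = 48.7

335 mol/s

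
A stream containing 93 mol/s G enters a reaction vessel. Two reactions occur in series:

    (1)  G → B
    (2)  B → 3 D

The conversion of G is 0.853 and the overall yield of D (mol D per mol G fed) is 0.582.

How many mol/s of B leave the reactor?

61.3 mol/s

Conversion of G: G consumed = 1ξ₁ = 0.853 × 93 → ξ₁ = 79.33 mol/s.
Yield of D: 3ξ₂ / 93 = 0.582 → ξ₂ = 18.04 mol/s.
Outlet amounts (n = n₀ + Σ ν·ξ):
  G: 93 − 1(79.33) = 13.67
  B: 0 + 1(79.33) − 1(18.04) = 61.29
  D: 0 + 3(18.04) = 54.13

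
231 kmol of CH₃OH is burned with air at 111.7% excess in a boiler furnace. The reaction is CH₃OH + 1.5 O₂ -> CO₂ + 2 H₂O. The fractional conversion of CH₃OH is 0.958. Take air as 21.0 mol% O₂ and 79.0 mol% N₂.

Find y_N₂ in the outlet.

Stoichiometric O₂ = 1.5 × 231 = 346.5 kmol; O₂ fed = 346.5 × 2.117 = 733.5 kmol.
N₂ fed = 733.5 × 79/21 = 2760 kmol.
Fuel reacted = 0.958 × 231 → ξ = 221.3 kmol.
Outlet (n = n₀ + ν ξ):
  CH₃OH: 231 − 1(221.3) = 9.702
  O₂: 733.5 − 1.5(221.3) = 401.6
  N₂: 2760 (inert)
  CO₂: 0 + 1(221.3) = 221.3
  H₂O: 0 + 2(221.3) = 442.6
Total out = 3835 kmol; y_N₂ = 2760 / 3835 = 0.7196.

0.72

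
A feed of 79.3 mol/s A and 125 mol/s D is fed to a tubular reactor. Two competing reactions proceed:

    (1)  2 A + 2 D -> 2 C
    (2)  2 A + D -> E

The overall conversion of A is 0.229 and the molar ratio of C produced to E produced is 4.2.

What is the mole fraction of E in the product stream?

0.0157

Conversion of A: A consumed = 0.229 × 79.3 = 18.16 mol/s = 2ξ₁ + 2ξ₂.
Selectivity: 2ξ₁ / (1ξ₂) = 4.2 → ξ₁ = 2.1 ξ₂.
Substitute: (2·2.1 + 2) ξ₂ = 18.16 → ξ₂ = 2.929 mol/s, ξ₁ = 6.151 mol/s.
Outlet amounts (n = n₀ + Σ ν·ξ):
  A: 79.3 − 2(6.151) − 2(2.929) = 61.14
  D: 125 − 2(6.151) − 1(2.929) = 109.8
  C: 0 + 2(6.151) = 12.3
  E: 0 + 1(2.929) = 2.929
Total out = 186.1 mol/s; y_E = 2.929 / 186.1 = 0.01574.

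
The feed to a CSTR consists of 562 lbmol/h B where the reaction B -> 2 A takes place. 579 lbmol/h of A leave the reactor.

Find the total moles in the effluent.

852 lbmol/h

For A: n = n₀ + 2ξ → 579 = 0 + 2ξ, giving ξ = 289.5 lbmol/h.
Outlet amounts (n = n₀ + ν ξ):
  B: 562 − 1(289.5) = 272.5
  A: 0 + 2(289.5) = 579
Total out = 272.5 + 579 = 851.5 lbmol/h.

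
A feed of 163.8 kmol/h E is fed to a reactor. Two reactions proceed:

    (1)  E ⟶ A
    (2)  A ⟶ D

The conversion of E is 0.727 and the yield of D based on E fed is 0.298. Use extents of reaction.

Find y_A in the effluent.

0.429

Conversion of E: E consumed = 1ξ₁ = 0.727 × 163.8 → ξ₁ = 119.1 kmol/h.
Yield of D: 1ξ₂ / 163.8 = 0.298 → ξ₂ = 48.81 kmol/h.
Outlet amounts (n = n₀ + Σ ν·ξ):
  E: 163.8 − 1(119.1) = 44.72
  A: 0 + 1(119.1) − 1(48.81) = 70.27
  D: 0 + 1(48.81) = 48.81
Total out = 163.8 kmol/h; y_A = 70.27 / 163.8 = 0.429.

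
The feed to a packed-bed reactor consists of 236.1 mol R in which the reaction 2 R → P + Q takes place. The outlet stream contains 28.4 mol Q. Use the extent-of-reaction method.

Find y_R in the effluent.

0.759

For Q: n = n₀ + 1ξ → 28.4 = 0 + 1ξ, giving ξ = 28.4 mol.
Outlet amounts (n = n₀ + ν ξ):
  R: 236.1 − 2(28.4) = 179.3
  P: 0 + 1(28.4) = 28.4
  Q: 0 + 1(28.4) = 28.4
Total out = 236.1 mol; y_R = 179.3 / 236.1 = 0.7594.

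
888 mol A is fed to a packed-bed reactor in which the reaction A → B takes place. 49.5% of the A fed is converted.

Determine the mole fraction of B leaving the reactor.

0.495

A reacted = 0.495 × 888 = 439.6 mol; ν_A = −1, so ξ = 439.6/1 = 439.6 mol.
Outlet amounts (n = n₀ + ν ξ):
  A: 888 − 1(439.6) = 448.4
  B: 0 + 1(439.6) = 439.6
Total out = 888 mol; y_B = 439.6 / 888 = 0.495.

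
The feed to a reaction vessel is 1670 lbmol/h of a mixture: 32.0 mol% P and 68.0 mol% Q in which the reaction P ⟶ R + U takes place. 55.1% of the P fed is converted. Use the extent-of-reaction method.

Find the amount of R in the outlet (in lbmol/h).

294 lbmol/h

P reacted = 0.551 × 534.4 = 294.5 lbmol/h; ν_P = −1, so ξ = 294.5/1 = 294.5 lbmol/h.
Outlet amounts (n = n₀ + ν ξ):
  P: 534.4 − 1(294.5) = 239.9
  R: 0 + 1(294.5) = 294.5
  U: 0 + 1(294.5) = 294.5
  Q: 1136 (inert)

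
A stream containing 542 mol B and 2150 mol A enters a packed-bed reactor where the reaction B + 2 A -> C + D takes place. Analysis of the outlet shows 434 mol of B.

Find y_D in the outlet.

For B: n = n₀ − 1ξ → 434 = 542 − 1ξ, giving ξ = 108 mol.
Outlet amounts (n = n₀ + ν ξ):
  B: 542 − 1(108) = 434
  A: 2150 − 2(108) = 1934
  C: 0 + 1(108) = 108
  D: 0 + 1(108) = 108
Total out = 2584 mol; y_D = 108 / 2584 = 0.0418.

0.0418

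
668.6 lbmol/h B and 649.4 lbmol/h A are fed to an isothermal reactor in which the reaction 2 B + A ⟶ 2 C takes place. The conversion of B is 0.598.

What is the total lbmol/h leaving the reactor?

1120 lbmol/h

B reacted = 0.598 × 668.6 = 399.8 lbmol/h; ν_B = −2, so ξ = 399.8/2 = 199.9 lbmol/h.
Outlet amounts (n = n₀ + ν ξ):
  B: 668.6 − 2(199.9) = 268.8
  A: 649.4 − 1(199.9) = 449.5
  C: 0 + 2(199.9) = 399.8
Total out = 268.8 + 449.5 + 399.8 = 1118 lbmol/h.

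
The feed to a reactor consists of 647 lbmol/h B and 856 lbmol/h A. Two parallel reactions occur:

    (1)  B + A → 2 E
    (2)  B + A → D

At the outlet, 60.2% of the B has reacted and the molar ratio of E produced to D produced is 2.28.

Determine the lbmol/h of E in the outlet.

Conversion of B: B consumed = 0.602 × 647 = 389.5 lbmol/h = 1ξ₁ + 1ξ₂.
Selectivity: 2ξ₁ / (1ξ₂) = 2.28 → ξ₁ = 1.14 ξ₂.
Substitute: (1·1.14 + 1) ξ₂ = 389.5 → ξ₂ = 182 lbmol/h, ξ₁ = 207.5 lbmol/h.
Outlet amounts (n = n₀ + Σ ν·ξ):
  B: 647 − 1(207.5) − 1(182) = 257.5
  A: 856 − 1(207.5) − 1(182) = 466.5
  E: 0 + 2(207.5) = 415
  D: 0 + 1(182) = 182

415 lbmol/h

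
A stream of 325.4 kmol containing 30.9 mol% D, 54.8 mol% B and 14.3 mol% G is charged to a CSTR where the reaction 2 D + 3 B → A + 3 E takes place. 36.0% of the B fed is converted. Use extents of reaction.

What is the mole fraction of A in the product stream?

B reacted = 0.36 × 178.3 = 64.19 kmol; ν_B = −3, so ξ = 64.19/3 = 21.4 kmol.
Outlet amounts (n = n₀ + ν ξ):
  D: 100.5 − 2(21.4) = 57.75
  B: 178.3 − 3(21.4) = 114.1
  A: 0 + 1(21.4) = 21.4
  E: 0 + 3(21.4) = 64.19
  G: 46.53 (inert)
Total out = 304 kmol; y_A = 21.4 / 304 = 0.07039.

0.0704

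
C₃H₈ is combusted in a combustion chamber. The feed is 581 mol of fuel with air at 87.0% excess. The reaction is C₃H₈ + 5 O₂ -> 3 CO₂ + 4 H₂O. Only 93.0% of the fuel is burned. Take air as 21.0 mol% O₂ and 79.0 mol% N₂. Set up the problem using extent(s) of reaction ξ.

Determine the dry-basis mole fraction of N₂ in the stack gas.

0.823

Stoichiometric O₂ = 5 × 581 = 2905 mol; O₂ fed = 2905 × 1.870 = 5432 mol.
N₂ fed = 5432 × 79/21 = 20440 mol.
Fuel reacted = 0.93 × 581 → ξ = 540.3 mol.
Outlet (n = n₀ + ν ξ):
  C₃H₈: 581 − 1(540.3) = 40.67
  O₂: 5432 − 5(540.3) = 2731
  N₂: 20440 (inert)
  CO₂: 0 + 3(540.3) = 1621
  H₂O: 0 + 4(540.3) = 2161
Dry total = 24830 mol; y_N₂ (dry) = 20440 / 24830 = 0.8231.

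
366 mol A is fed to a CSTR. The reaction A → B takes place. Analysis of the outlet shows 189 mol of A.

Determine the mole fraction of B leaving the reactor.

0.484

For A: n = n₀ − 1ξ → 189 = 366 − 1ξ, giving ξ = 177 mol.
Outlet amounts (n = n₀ + ν ξ):
  A: 366 − 1(177) = 189
  B: 0 + 1(177) = 177
Total out = 366 mol; y_B = 177 / 366 = 0.4836.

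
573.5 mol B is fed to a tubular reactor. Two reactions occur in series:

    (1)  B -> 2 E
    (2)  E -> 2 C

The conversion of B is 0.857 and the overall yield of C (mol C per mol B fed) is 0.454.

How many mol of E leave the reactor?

853 mol

Conversion of B: B consumed = 1ξ₁ = 0.857 × 573.5 → ξ₁ = 491.5 mol.
Yield of C: 2ξ₂ / 573.5 = 0.454 → ξ₂ = 130.2 mol.
Outlet amounts (n = n₀ + Σ ν·ξ):
  B: 573.5 − 1(491.5) = 82.01
  E: 0 + 2(491.5) − 1(130.2) = 852.8
  C: 0 + 2(130.2) = 260.4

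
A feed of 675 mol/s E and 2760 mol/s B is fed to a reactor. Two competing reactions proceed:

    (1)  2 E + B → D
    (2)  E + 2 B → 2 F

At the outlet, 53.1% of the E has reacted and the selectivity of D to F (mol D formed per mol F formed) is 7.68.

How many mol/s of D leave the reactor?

Conversion of E: E consumed = 0.531 × 675 = 358.4 mol/s = 2ξ₁ + 1ξ₂.
Selectivity: 1ξ₁ / (2ξ₂) = 7.68 → ξ₁ = 15.36 ξ₂.
Substitute: (2·15.36 + 1) ξ₂ = 358.4 → ξ₂ = 11.3 mol/s, ξ₁ = 173.6 mol/s.
Outlet amounts (n = n₀ + Σ ν·ξ):
  E: 675 − 2(173.6) − 1(11.3) = 316.6
  B: 2760 − 1(173.6) − 2(11.3) = 2564
  D: 0 + 1(173.6) = 173.6
  F: 0 + 2(11.3) = 22.6

174 mol/s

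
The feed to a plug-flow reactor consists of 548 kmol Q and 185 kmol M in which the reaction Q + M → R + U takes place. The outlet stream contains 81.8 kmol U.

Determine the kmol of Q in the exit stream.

For U: n = n₀ + 1ξ → 81.8 = 0 + 1ξ, giving ξ = 81.8 kmol.
Outlet amounts (n = n₀ + ν ξ):
  Q: 548 − 1(81.8) = 466.2
  M: 185 − 1(81.8) = 103.2
  R: 0 + 1(81.8) = 81.8
  U: 0 + 1(81.8) = 81.8

466 kmol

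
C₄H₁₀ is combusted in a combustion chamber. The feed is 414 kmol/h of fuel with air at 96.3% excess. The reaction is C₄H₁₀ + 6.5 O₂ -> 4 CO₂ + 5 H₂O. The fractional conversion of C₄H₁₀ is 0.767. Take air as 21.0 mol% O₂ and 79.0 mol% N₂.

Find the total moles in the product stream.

26000 kmol/h

Stoichiometric O₂ = 6.5 × 414 = 2691 kmol/h; O₂ fed = 2691 × 1.963 = 5282 kmol/h.
N₂ fed = 5282 × 79/21 = 19870 kmol/h.
Fuel reacted = 0.767 × 414 → ξ = 317.5 kmol/h.
Outlet (n = n₀ + ν ξ):
  C₄H₁₀: 414 − 1(317.5) = 96.46
  O₂: 5282 − 6.5(317.5) = 3218
  N₂: 19870 (inert)
  CO₂: 0 + 4(317.5) = 1270
  H₂O: 0 + 5(317.5) = 1588
Total out = 96.46 + 3218 + 19870 + 1270 + 1588 = 26040 kmol/h.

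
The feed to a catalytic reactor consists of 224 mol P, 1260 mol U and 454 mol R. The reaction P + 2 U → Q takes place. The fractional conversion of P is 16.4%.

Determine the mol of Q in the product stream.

36.7 mol

P reacted = 0.164 × 224 = 36.74 mol; ν_P = −1, so ξ = 36.74/1 = 36.74 mol.
Outlet amounts (n = n₀ + ν ξ):
  P: 224 − 1(36.74) = 187.3
  U: 1260 − 2(36.74) = 1187
  Q: 0 + 1(36.74) = 36.74
  R: 454 (inert)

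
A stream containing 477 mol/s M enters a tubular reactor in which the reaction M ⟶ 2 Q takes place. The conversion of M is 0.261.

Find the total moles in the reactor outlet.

M reacted = 0.261 × 477 = 124.5 mol/s; ν_M = −1, so ξ = 124.5/1 = 124.5 mol/s.
Outlet amounts (n = n₀ + ν ξ):
  M: 477 − 1(124.5) = 352.5
  Q: 0 + 2(124.5) = 249
Total out = 352.5 + 249 = 601.5 mol/s.

601 mol/s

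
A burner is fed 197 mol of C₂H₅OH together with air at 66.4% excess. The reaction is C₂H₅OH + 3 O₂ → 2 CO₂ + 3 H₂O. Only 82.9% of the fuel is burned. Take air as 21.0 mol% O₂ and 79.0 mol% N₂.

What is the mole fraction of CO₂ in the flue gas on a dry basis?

Stoichiometric O₂ = 3 × 197 = 591 mol; O₂ fed = 591 × 1.664 = 983.4 mol.
N₂ fed = 983.4 × 79/21 = 3700 mol.
Fuel reacted = 0.829 × 197 → ξ = 163.3 mol.
Outlet (n = n₀ + ν ξ):
  C₂H₅OH: 197 − 1(163.3) = 33.69
  O₂: 983.4 − 3(163.3) = 493.5
  N₂: 3700 (inert)
  CO₂: 0 + 2(163.3) = 326.6
  H₂O: 0 + 3(163.3) = 489.9
Dry total = 4553 mol; y_CO₂ (dry) = 326.6 / 4553 = 0.07173.

0.0717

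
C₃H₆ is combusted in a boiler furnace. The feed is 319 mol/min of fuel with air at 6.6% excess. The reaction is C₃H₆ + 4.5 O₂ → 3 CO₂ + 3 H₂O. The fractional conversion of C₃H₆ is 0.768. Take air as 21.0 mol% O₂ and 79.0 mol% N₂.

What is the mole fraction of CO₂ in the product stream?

Stoichiometric O₂ = 4.5 × 319 = 1436 mol/min; O₂ fed = 1436 × 1.066 = 1530 mol/min.
N₂ fed = 1530 × 79/21 = 5757 mol/min.
Fuel reacted = 0.768 × 319 → ξ = 245 mol/min.
Outlet (n = n₀ + ν ξ):
  C₃H₆: 319 − 1(245) = 74.01
  O₂: 1530 − 4.5(245) = 427.8
  N₂: 5757 (inert)
  CO₂: 0 + 3(245) = 735
  H₂O: 0 + 3(245) = 735
Total out = 7728 mol/min; y_CO₂ = 735 / 7728 = 0.0951.

0.0951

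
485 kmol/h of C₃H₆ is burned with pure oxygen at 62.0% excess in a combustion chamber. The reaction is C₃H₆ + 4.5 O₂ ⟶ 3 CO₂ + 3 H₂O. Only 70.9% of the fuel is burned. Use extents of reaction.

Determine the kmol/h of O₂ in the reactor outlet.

Stoichiometric O₂ = 4.5 × 485 = 2182 kmol/h; O₂ fed = 2182 × 1.620 = 3536 kmol/h.
Fuel reacted = 0.709 × 485 → ξ = 343.9 kmol/h.
Outlet (n = n₀ + ν ξ):
  C₃H₆: 485 − 1(343.9) = 141.1
  O₂: 3536 − 4.5(343.9) = 1988
  CO₂: 0 + 3(343.9) = 1032
  H₂O: 0 + 3(343.9) = 1032

1990 kmol/h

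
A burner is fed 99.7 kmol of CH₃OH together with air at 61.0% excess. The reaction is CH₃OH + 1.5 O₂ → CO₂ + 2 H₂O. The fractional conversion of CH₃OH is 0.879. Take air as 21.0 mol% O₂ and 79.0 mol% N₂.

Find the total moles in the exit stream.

1290 kmol

Stoichiometric O₂ = 1.5 × 99.7 = 149.6 kmol; O₂ fed = 149.6 × 1.610 = 240.8 kmol.
N₂ fed = 240.8 × 79/21 = 905.8 kmol.
Fuel reacted = 0.879 × 99.7 → ξ = 87.64 kmol.
Outlet (n = n₀ + ν ξ):
  CH₃OH: 99.7 − 1(87.64) = 12.06
  O₂: 240.8 − 1.5(87.64) = 109.3
  N₂: 905.8 (inert)
  CO₂: 0 + 1(87.64) = 87.64
  H₂O: 0 + 2(87.64) = 175.3
Total out = 12.06 + 109.3 + 905.8 + 87.64 + 175.3 = 1290 kmol.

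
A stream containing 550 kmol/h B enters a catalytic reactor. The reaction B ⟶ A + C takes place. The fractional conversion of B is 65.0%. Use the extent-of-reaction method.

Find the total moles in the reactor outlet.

B reacted = 0.65 × 550 = 357.5 kmol/h; ν_B = −1, so ξ = 357.5/1 = 357.5 kmol/h.
Outlet amounts (n = n₀ + ν ξ):
  B: 550 − 1(357.5) = 192.5
  A: 0 + 1(357.5) = 357.5
  C: 0 + 1(357.5) = 357.5
Total out = 192.5 + 357.5 + 357.5 = 907.5 kmol/h.

908 kmol/h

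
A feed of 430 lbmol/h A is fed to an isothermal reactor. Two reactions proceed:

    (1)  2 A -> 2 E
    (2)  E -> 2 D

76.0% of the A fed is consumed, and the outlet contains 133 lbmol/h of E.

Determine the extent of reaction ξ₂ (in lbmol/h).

ξ₂ = 194 lbmol/h

Conversion of A: A consumed = 2ξ₁ = 0.76 × 430 → ξ₁ = 163.4 lbmol/h.
E balance: n_E = 0 + 2ξ₁ − 1ξ₂ = 133 → ξ₂ = (2·163.4 − 133)/1 = 193.8 lbmol/h.
Outlet amounts (n = n₀ + Σ ν·ξ):
  A: 430 − 2(163.4) = 103.2
  E: 0 + 2(163.4) − 1(193.8) = 133
  D: 0 + 2(193.8) = 387.6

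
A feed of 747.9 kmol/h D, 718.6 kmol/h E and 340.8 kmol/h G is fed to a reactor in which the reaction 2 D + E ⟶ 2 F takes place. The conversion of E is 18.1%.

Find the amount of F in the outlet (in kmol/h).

E reacted = 0.181 × 718.6 = 130.1 kmol/h; ν_E = −1, so ξ = 130.1/1 = 130.1 kmol/h.
Outlet amounts (n = n₀ + ν ξ):
  D: 747.9 − 2(130.1) = 487.8
  E: 718.6 − 1(130.1) = 588.5
  F: 0 + 2(130.1) = 260.1
  G: 340.8 (inert)

260 kmol/h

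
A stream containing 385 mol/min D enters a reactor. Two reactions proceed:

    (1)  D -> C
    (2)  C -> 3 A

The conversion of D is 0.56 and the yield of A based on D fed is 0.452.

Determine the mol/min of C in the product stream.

158 mol/min

Conversion of D: D consumed = 1ξ₁ = 0.56 × 385 → ξ₁ = 215.6 mol/min.
Yield of A: 3ξ₂ / 385 = 0.452 → ξ₂ = 58.01 mol/min.
Outlet amounts (n = n₀ + Σ ν·ξ):
  D: 385 − 1(215.6) = 169.4
  C: 0 + 1(215.6) − 1(58.01) = 157.6
  A: 0 + 3(58.01) = 174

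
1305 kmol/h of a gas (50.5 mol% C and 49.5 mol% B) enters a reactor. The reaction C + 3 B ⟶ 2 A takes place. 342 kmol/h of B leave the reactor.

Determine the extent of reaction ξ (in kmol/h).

ξ = 101 kmol/h

For B: n = n₀ − 3ξ → 342 = 646 − 3ξ, giving ξ = 101.3 kmol/h.
Outlet amounts (n = n₀ + ν ξ):
  C: 659 − 1(101.3) = 557.7
  B: 646 − 3(101.3) = 342
  A: 0 + 2(101.3) = 202.7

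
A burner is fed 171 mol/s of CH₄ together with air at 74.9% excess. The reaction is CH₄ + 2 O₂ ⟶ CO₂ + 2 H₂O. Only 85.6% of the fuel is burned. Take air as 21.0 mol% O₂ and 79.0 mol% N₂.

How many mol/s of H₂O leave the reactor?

Stoichiometric O₂ = 2 × 171 = 342 mol/s; O₂ fed = 342 × 1.749 = 598.2 mol/s.
N₂ fed = 598.2 × 79/21 = 2250 mol/s.
Fuel reacted = 0.856 × 171 → ξ = 146.4 mol/s.
Outlet (n = n₀ + ν ξ):
  CH₄: 171 − 1(146.4) = 24.62
  O₂: 598.2 − 2(146.4) = 305.4
  N₂: 2250 (inert)
  CO₂: 0 + 1(146.4) = 146.4
  H₂O: 0 + 2(146.4) = 292.8

293 mol/s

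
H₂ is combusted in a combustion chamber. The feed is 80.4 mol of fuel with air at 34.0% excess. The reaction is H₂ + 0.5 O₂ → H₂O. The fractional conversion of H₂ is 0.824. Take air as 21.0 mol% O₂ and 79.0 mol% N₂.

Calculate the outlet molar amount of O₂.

20.7 mol

Stoichiometric O₂ = 0.5 × 80.4 = 40.2 mol; O₂ fed = 40.2 × 1.340 = 53.87 mol.
N₂ fed = 53.87 × 79/21 = 202.6 mol.
Fuel reacted = 0.824 × 80.4 → ξ = 66.25 mol.
Outlet (n = n₀ + ν ξ):
  H₂: 80.4 − 1(66.25) = 14.15
  O₂: 53.87 − 0.5(66.25) = 20.74
  N₂: 202.6 (inert)
  H₂O: 0 + 1(66.25) = 66.25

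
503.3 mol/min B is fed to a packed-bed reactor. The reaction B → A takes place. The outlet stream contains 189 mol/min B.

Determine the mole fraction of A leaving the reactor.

For B: n = n₀ − 1ξ → 189 = 503.3 − 1ξ, giving ξ = 314.3 mol/min.
Outlet amounts (n = n₀ + ν ξ):
  B: 503.3 − 1(314.3) = 189
  A: 0 + 1(314.3) = 314.3
Total out = 503.3 mol/min; y_A = 314.3 / 503.3 = 0.6245.

0.624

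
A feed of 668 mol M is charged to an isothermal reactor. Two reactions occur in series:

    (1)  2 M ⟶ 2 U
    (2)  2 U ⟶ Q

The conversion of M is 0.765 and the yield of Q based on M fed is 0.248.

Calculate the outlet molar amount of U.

180 mol

Conversion of M: M consumed = 2ξ₁ = 0.765 × 668 → ξ₁ = 255.5 mol.
Yield of Q: 1ξ₂ / 668 = 0.248 → ξ₂ = 165.7 mol.
Outlet amounts (n = n₀ + Σ ν·ξ):
  M: 668 − 2(255.5) = 157
  U: 0 + 2(255.5) − 2(165.7) = 179.7
  Q: 0 + 1(165.7) = 165.7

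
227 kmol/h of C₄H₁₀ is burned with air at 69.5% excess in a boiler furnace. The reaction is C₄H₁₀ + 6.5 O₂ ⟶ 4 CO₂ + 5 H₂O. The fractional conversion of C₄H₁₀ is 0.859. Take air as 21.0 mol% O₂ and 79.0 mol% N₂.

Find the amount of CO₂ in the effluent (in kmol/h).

780 kmol/h

Stoichiometric O₂ = 6.5 × 227 = 1476 kmol/h; O₂ fed = 1476 × 1.695 = 2501 kmol/h.
N₂ fed = 2501 × 79/21 = 9408 kmol/h.
Fuel reacted = 0.859 × 227 → ξ = 195 kmol/h.
Outlet (n = n₀ + ν ξ):
  C₄H₁₀: 227 − 1(195) = 32.01
  O₂: 2501 − 6.5(195) = 1234
  N₂: 9408 (inert)
  CO₂: 0 + 4(195) = 780
  H₂O: 0 + 5(195) = 975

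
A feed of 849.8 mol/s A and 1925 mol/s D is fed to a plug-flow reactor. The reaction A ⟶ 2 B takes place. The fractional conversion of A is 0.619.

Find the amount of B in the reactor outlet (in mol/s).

A reacted = 0.619 × 849.8 = 526 mol/s; ν_A = −1, so ξ = 526/1 = 526 mol/s.
Outlet amounts (n = n₀ + ν ξ):
  A: 849.8 − 1(526) = 323.8
  B: 0 + 2(526) = 1052
  D: 1925 (inert)

1050 mol/s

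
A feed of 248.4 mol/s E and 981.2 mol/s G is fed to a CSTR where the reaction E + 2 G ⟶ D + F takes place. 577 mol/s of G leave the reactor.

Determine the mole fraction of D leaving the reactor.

For G: n = n₀ − 2ξ → 577 = 981.2 − 2ξ, giving ξ = 202.1 mol/s.
Outlet amounts (n = n₀ + ν ξ):
  E: 248.4 − 1(202.1) = 46.3
  G: 981.2 − 2(202.1) = 577
  D: 0 + 1(202.1) = 202.1
  F: 0 + 1(202.1) = 202.1
Total out = 1028 mol/s; y_D = 202.1 / 1028 = 0.1967.

0.197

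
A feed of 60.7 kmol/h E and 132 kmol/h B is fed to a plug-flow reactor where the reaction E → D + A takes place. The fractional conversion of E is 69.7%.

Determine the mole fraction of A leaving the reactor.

E reacted = 0.697 × 60.7 = 42.31 kmol/h; ν_E = −1, so ξ = 42.31/1 = 42.31 kmol/h.
Outlet amounts (n = n₀ + ν ξ):
  E: 60.7 − 1(42.31) = 18.39
  D: 0 + 1(42.31) = 42.31
  A: 0 + 1(42.31) = 42.31
  B: 132 (inert)
Total out = 235 kmol/h; y_A = 42.31 / 235 = 0.18.

0.18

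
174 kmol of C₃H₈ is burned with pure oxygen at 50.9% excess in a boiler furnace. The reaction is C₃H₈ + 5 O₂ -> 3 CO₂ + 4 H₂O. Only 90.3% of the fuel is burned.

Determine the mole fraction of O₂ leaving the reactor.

Stoichiometric O₂ = 5 × 174 = 870 kmol; O₂ fed = 870 × 1.509 = 1313 kmol.
Fuel reacted = 0.903 × 174 → ξ = 157.1 kmol.
Outlet (n = n₀ + ν ξ):
  C₃H₈: 174 − 1(157.1) = 16.88
  O₂: 1313 − 5(157.1) = 527.2
  CO₂: 0 + 3(157.1) = 471.4
  H₂O: 0 + 4(157.1) = 628.5
Total out = 1644 kmol; y_O₂ = 527.2 / 1644 = 0.3207.

0.321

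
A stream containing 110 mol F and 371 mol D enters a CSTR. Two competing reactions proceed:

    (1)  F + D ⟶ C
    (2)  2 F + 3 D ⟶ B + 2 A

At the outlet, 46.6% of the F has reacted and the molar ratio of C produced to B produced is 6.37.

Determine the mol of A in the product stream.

12.2 mol

Conversion of F: F consumed = 0.466 × 110 = 51.26 mol = 1ξ₁ + 2ξ₂.
Selectivity: 1ξ₁ / (1ξ₂) = 6.37 → ξ₁ = 6.37 ξ₂.
Substitute: (1·6.37 + 2) ξ₂ = 51.26 → ξ₂ = 6.124 mol, ξ₁ = 39.01 mol.
Outlet amounts (n = n₀ + Σ ν·ξ):
  F: 110 − 1(39.01) − 2(6.124) = 58.74
  D: 371 − 1(39.01) − 3(6.124) = 313.6
  C: 0 + 1(39.01) = 39.01
  B: 0 + 1(6.124) = 6.124
  A: 0 + 2(6.124) = 12.25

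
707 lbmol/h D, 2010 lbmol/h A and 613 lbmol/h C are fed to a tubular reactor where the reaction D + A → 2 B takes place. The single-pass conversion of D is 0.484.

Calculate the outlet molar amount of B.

D reacted = 0.484 × 707 = 342.2 lbmol/h; ν_D = −1, so ξ = 342.2/1 = 342.2 lbmol/h.
Outlet amounts (n = n₀ + ν ξ):
  D: 707 − 1(342.2) = 364.8
  A: 2010 − 1(342.2) = 1668
  B: 0 + 2(342.2) = 684.4
  C: 613 (inert)

684 lbmol/h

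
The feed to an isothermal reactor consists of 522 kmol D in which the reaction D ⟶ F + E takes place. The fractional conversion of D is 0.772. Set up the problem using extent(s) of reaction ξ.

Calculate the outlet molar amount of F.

D reacted = 0.772 × 522 = 403 kmol; ν_D = −1, so ξ = 403/1 = 403 kmol.
Outlet amounts (n = n₀ + ν ξ):
  D: 522 − 1(403) = 119
  F: 0 + 1(403) = 403
  E: 0 + 1(403) = 403

403 kmol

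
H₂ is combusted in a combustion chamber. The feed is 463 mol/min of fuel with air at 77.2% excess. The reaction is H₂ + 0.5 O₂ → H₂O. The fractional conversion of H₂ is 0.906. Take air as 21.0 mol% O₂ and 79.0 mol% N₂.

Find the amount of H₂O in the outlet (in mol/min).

419 mol/min

Stoichiometric O₂ = 0.5 × 463 = 231.5 mol/min; O₂ fed = 231.5 × 1.772 = 410.2 mol/min.
N₂ fed = 410.2 × 79/21 = 1543 mol/min.
Fuel reacted = 0.906 × 463 → ξ = 419.5 mol/min.
Outlet (n = n₀ + ν ξ):
  H₂: 463 − 1(419.5) = 43.52
  O₂: 410.2 − 0.5(419.5) = 200.5
  N₂: 1543 (inert)
  H₂O: 0 + 1(419.5) = 419.5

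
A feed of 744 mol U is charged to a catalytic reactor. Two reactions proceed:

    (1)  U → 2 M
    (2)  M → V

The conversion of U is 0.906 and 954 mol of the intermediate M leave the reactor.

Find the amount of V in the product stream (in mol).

Conversion of U: U consumed = 1ξ₁ = 0.906 × 744 → ξ₁ = 674.1 mol.
M balance: n_M = 0 + 2ξ₁ − 1ξ₂ = 954 → ξ₂ = (2·674.1 − 954)/1 = 394.1 mol.
Outlet amounts (n = n₀ + Σ ν·ξ):
  U: 744 − 1(674.1) = 69.94
  M: 0 + 2(674.1) − 1(394.1) = 954
  V: 0 + 1(394.1) = 394.1

394 mol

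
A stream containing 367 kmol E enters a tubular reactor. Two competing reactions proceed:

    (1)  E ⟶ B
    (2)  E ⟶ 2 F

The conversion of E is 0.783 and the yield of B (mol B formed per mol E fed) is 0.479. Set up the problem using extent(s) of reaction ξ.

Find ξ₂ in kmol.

Yield of B: 1ξ₁ / 367 = 0.479 → ξ₁ = 175.8 kmol.
Conversion of E: 1ξ₁ + 1ξ₂ = 0.783 × 367 = 287.4 → ξ₂ = 111.6 kmol.
Outlet amounts (n = n₀ + Σ ν·ξ):
  E: 367 − 1(175.8) − 1(111.6) = 79.64
  B: 0 + 1(175.8) = 175.8
  F: 0 + 2(111.6) = 223.1

ξ₂ = 112 kmol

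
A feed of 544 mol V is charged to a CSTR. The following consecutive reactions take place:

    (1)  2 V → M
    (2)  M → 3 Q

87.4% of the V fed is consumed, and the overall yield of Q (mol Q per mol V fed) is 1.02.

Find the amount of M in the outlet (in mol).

Conversion of V: V consumed = 2ξ₁ = 0.874 × 544 → ξ₁ = 237.7 mol.
Yield of Q: 3ξ₂ / 544 = 1.02 → ξ₂ = 185 mol.
Outlet amounts (n = n₀ + Σ ν·ξ):
  V: 544 − 2(237.7) = 68.54
  M: 0 + 1(237.7) − 1(185) = 52.77
  Q: 0 + 3(185) = 554.9

52.8 mol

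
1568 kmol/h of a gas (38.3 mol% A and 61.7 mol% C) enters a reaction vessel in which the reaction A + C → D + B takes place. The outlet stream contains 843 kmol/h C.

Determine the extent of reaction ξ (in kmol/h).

ξ = 124 kmol/h

For C: n = n₀ − 1ξ → 843 = 967.5 − 1ξ, giving ξ = 124.5 kmol/h.
Outlet amounts (n = n₀ + ν ξ):
  A: 600.5 − 1(124.5) = 476.1
  C: 967.5 − 1(124.5) = 843
  D: 0 + 1(124.5) = 124.5
  B: 0 + 1(124.5) = 124.5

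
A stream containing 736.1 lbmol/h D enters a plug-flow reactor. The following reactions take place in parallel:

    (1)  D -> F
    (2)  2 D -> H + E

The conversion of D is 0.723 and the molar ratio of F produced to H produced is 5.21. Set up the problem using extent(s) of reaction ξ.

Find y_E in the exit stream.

0.1

Conversion of D: D consumed = 0.723 × 736.1 = 532.2 lbmol/h = 1ξ₁ + 2ξ₂.
Selectivity: 1ξ₁ / (1ξ₂) = 5.21 → ξ₁ = 5.21 ξ₂.
Substitute: (1·5.21 + 2) ξ₂ = 532.2 → ξ₂ = 73.81 lbmol/h, ξ₁ = 384.6 lbmol/h.
Outlet amounts (n = n₀ + Σ ν·ξ):
  D: 736.1 − 1(384.6) − 2(73.81) = 203.9
  F: 0 + 1(384.6) = 384.6
  H: 0 + 1(73.81) = 73.81
  E: 0 + 1(73.81) = 73.81
Total out = 736.1 lbmol/h; y_E = 73.81 / 736.1 = 0.1003.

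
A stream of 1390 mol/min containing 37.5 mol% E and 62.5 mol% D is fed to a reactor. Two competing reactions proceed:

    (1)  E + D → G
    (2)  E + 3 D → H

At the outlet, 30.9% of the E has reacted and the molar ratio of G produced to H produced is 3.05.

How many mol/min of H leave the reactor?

39.8 mol/min

Conversion of E: E consumed = 0.309 × 521.2 = 161.1 mol/min = 1ξ₁ + 1ξ₂.
Selectivity: 1ξ₁ / (1ξ₂) = 3.05 → ξ₁ = 3.05 ξ₂.
Substitute: (1·3.05 + 1) ξ₂ = 161.1 → ξ₂ = 39.77 mol/min, ξ₁ = 121.3 mol/min.
Outlet amounts (n = n₀ + Σ ν·ξ):
  E: 521.2 − 1(121.3) − 1(39.77) = 360.2
  D: 868.8 − 1(121.3) − 3(39.77) = 628.1
  G: 0 + 1(121.3) = 121.3
  H: 0 + 1(39.77) = 39.77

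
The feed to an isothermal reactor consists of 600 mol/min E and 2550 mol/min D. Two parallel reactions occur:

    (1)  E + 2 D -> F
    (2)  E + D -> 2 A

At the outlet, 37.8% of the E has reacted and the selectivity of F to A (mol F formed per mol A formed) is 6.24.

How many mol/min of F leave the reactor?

210 mol/min

Conversion of E: E consumed = 0.378 × 600 = 226.8 mol/min = 1ξ₁ + 1ξ₂.
Selectivity: 1ξ₁ / (2ξ₂) = 6.24 → ξ₁ = 12.48 ξ₂.
Substitute: (1·12.48 + 1) ξ₂ = 226.8 → ξ₂ = 16.82 mol/min, ξ₁ = 210 mol/min.
Outlet amounts (n = n₀ + Σ ν·ξ):
  E: 600 − 1(210) − 1(16.82) = 373.2
  D: 2550 − 2(210) − 1(16.82) = 2113
  F: 0 + 1(210) = 210
  A: 0 + 2(16.82) = 33.65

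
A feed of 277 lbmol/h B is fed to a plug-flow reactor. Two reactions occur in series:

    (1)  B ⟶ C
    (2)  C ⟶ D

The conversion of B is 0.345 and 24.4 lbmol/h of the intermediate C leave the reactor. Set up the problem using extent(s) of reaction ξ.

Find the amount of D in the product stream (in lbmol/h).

Conversion of B: B consumed = 1ξ₁ = 0.345 × 277 → ξ₁ = 95.56 lbmol/h.
C balance: n_C = 0 + 1ξ₁ − 1ξ₂ = 24.4 → ξ₂ = (1·95.56 − 24.4)/1 = 71.16 lbmol/h.
Outlet amounts (n = n₀ + Σ ν·ξ):
  B: 277 − 1(95.56) = 181.4
  C: 0 + 1(95.56) − 1(71.16) = 24.4
  D: 0 + 1(71.16) = 71.16

71.2 lbmol/h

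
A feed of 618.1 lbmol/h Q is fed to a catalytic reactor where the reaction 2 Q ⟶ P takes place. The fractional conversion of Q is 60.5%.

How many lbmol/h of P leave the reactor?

Q reacted = 0.605 × 618.1 = 374 lbmol/h; ν_Q = −2, so ξ = 374/2 = 187 lbmol/h.
Outlet amounts (n = n₀ + ν ξ):
  Q: 618.1 − 2(187) = 244.1
  P: 0 + 1(187) = 187

187 lbmol/h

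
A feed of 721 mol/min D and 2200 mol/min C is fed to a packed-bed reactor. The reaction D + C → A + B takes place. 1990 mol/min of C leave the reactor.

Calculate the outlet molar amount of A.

210 mol/min

For C: n = n₀ − 1ξ → 1990 = 2200 − 1ξ, giving ξ = 210 mol/min.
Outlet amounts (n = n₀ + ν ξ):
  D: 721 − 1(210) = 511
  C: 2200 − 1(210) = 1990
  A: 0 + 1(210) = 210
  B: 0 + 1(210) = 210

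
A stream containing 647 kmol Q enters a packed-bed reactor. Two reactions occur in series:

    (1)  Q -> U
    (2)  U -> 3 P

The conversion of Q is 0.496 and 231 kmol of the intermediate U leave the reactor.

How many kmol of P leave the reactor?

270 kmol

Conversion of Q: Q consumed = 1ξ₁ = 0.496 × 647 → ξ₁ = 320.9 kmol.
U balance: n_U = 0 + 1ξ₁ − 1ξ₂ = 231 → ξ₂ = (1·320.9 − 231)/1 = 89.91 kmol.
Outlet amounts (n = n₀ + Σ ν·ξ):
  Q: 647 − 1(320.9) = 326.1
  U: 0 + 1(320.9) − 1(89.91) = 231
  P: 0 + 3(89.91) = 269.7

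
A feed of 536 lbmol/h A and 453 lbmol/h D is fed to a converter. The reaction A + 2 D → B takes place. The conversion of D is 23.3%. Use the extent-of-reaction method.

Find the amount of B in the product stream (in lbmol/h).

52.8 lbmol/h

D reacted = 0.233 × 453 = 105.5 lbmol/h; ν_D = −2, so ξ = 105.5/2 = 52.77 lbmol/h.
Outlet amounts (n = n₀ + ν ξ):
  A: 536 − 1(52.77) = 483.2
  D: 453 − 2(52.77) = 347.5
  B: 0 + 1(52.77) = 52.77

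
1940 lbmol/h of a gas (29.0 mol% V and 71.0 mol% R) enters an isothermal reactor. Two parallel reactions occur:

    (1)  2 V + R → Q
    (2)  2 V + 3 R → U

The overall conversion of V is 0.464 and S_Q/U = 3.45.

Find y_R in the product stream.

Conversion of V: V consumed = 0.464 × 562.6 = 261 lbmol/h = 2ξ₁ + 2ξ₂.
Selectivity: 1ξ₁ / (1ξ₂) = 3.45 → ξ₁ = 3.45 ξ₂.
Substitute: (2·3.45 + 2) ξ₂ = 261 → ξ₂ = 29.33 lbmol/h, ξ₁ = 101.2 lbmol/h.
Outlet amounts (n = n₀ + Σ ν·ξ):
  V: 562.6 − 2(101.2) − 2(29.33) = 301.6
  R: 1377 − 1(101.2) − 3(29.33) = 1188
  Q: 0 + 1(101.2) = 101.2
  U: 0 + 1(29.33) = 29.33
Total out = 1620 lbmol/h; y_R = 1188 / 1620 = 0.7333.

0.733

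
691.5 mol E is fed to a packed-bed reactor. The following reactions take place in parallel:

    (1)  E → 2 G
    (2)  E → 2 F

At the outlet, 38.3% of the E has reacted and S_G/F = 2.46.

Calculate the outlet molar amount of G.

377 mol

Conversion of E: E consumed = 0.383 × 691.5 = 264.8 mol = 1ξ₁ + 1ξ₂.
Selectivity: 2ξ₁ / (2ξ₂) = 2.46 → ξ₁ = 2.46 ξ₂.
Substitute: (1·2.46 + 1) ξ₂ = 264.8 → ξ₂ = 76.54 mol, ξ₁ = 188.3 mol.
Outlet amounts (n = n₀ + Σ ν·ξ):
  E: 691.5 − 1(188.3) − 1(76.54) = 426.7
  G: 0 + 2(188.3) = 376.6
  F: 0 + 2(76.54) = 153.1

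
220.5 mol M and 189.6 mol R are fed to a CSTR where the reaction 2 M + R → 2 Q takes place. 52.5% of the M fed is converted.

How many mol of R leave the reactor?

M reacted = 0.525 × 220.5 = 115.8 mol; ν_M = −2, so ξ = 115.8/2 = 57.88 mol.
Outlet amounts (n = n₀ + ν ξ):
  M: 220.5 − 2(57.88) = 104.7
  R: 189.6 − 1(57.88) = 131.7
  Q: 0 + 2(57.88) = 115.8

132 mol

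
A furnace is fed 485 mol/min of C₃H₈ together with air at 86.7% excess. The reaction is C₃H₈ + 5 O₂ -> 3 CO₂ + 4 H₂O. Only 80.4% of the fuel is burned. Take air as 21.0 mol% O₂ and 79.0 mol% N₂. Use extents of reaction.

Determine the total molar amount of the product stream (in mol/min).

22400 mol/min

Stoichiometric O₂ = 5 × 485 = 2425 mol/min; O₂ fed = 2425 × 1.867 = 4527 mol/min.
N₂ fed = 4527 × 79/21 = 17030 mol/min.
Fuel reacted = 0.804 × 485 → ξ = 389.9 mol/min.
Outlet (n = n₀ + ν ξ):
  C₃H₈: 485 − 1(389.9) = 95.06
  O₂: 4527 − 5(389.9) = 2578
  N₂: 17030 (inert)
  CO₂: 0 + 3(389.9) = 1170
  H₂O: 0 + 4(389.9) = 1560
Total out = 95.06 + 2578 + 17030 + 1170 + 1560 = 22430 mol/min.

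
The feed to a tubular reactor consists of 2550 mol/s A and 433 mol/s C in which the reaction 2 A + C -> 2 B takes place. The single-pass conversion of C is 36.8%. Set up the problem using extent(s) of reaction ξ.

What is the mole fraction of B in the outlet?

C reacted = 0.368 × 433 = 159.3 mol/s; ν_C = −1, so ξ = 159.3/1 = 159.3 mol/s.
Outlet amounts (n = n₀ + ν ξ):
  A: 2550 − 2(159.3) = 2231
  C: 433 − 1(159.3) = 273.7
  B: 0 + 2(159.3) = 318.7
Total out = 2824 mol/s; y_B = 318.7 / 2824 = 0.1129.

0.113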